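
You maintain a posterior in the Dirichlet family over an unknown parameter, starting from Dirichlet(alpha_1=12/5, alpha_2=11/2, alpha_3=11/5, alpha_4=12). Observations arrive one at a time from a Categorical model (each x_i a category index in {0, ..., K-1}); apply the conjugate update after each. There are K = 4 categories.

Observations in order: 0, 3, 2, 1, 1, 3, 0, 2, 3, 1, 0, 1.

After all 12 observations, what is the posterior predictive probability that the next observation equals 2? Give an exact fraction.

obs 1: x=0 → posterior Dirichlet(17/5, 11/2, 11/5, 12)
obs 2: x=3 → posterior Dirichlet(17/5, 11/2, 11/5, 13)
obs 3: x=2 → posterior Dirichlet(17/5, 11/2, 16/5, 13)
obs 4: x=1 → posterior Dirichlet(17/5, 13/2, 16/5, 13)
obs 5: x=1 → posterior Dirichlet(17/5, 15/2, 16/5, 13)
obs 6: x=3 → posterior Dirichlet(17/5, 15/2, 16/5, 14)
obs 7: x=0 → posterior Dirichlet(22/5, 15/2, 16/5, 14)
obs 8: x=2 → posterior Dirichlet(22/5, 15/2, 21/5, 14)
obs 9: x=3 → posterior Dirichlet(22/5, 15/2, 21/5, 15)
obs 10: x=1 → posterior Dirichlet(22/5, 17/2, 21/5, 15)
obs 11: x=0 → posterior Dirichlet(27/5, 17/2, 21/5, 15)
obs 12: x=1 → posterior Dirichlet(27/5, 19/2, 21/5, 15)

42/341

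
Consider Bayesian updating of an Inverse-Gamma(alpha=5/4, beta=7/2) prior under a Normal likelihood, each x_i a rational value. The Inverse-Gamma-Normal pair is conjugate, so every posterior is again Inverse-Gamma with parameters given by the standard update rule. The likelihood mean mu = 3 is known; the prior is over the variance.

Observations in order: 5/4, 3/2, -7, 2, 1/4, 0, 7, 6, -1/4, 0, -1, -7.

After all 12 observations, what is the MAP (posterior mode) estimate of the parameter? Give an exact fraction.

obs 1: x=5/4 → posterior Inverse-Gamma(7/4, 161/32)
obs 2: x=3/2 → posterior Inverse-Gamma(9/4, 197/32)
obs 3: x=-7 → posterior Inverse-Gamma(11/4, 1797/32)
obs 4: x=2 → posterior Inverse-Gamma(13/4, 1813/32)
obs 5: x=1/4 → posterior Inverse-Gamma(15/4, 967/16)
obs 6: x=0 → posterior Inverse-Gamma(17/4, 1039/16)
obs 7: x=7 → posterior Inverse-Gamma(19/4, 1167/16)
obs 8: x=6 → posterior Inverse-Gamma(21/4, 1239/16)
obs 9: x=-1/4 → posterior Inverse-Gamma(23/4, 2647/32)
obs 10: x=0 → posterior Inverse-Gamma(25/4, 2791/32)
obs 11: x=-1 → posterior Inverse-Gamma(27/4, 3047/32)
obs 12: x=-7 → posterior Inverse-Gamma(29/4, 4647/32)

1549/88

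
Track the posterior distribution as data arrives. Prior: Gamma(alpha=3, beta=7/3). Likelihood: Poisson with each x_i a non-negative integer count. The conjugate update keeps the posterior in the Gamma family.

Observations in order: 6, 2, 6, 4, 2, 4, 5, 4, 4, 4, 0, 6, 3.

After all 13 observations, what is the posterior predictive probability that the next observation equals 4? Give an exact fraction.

56827841723963180840856715245119547589157979572046054031714370517666680271378038647789474283520/313385228202230212688247993624100239613099911329583941471520732282258307626095343246947209430407

obs 1: x=6 → posterior Gamma(9, 10/3)
obs 2: x=2 → posterior Gamma(11, 13/3)
obs 3: x=6 → posterior Gamma(17, 16/3)
obs 4: x=4 → posterior Gamma(21, 19/3)
obs 5: x=2 → posterior Gamma(23, 22/3)
obs 6: x=4 → posterior Gamma(27, 25/3)
obs 7: x=5 → posterior Gamma(32, 28/3)
obs 8: x=4 → posterior Gamma(36, 31/3)
obs 9: x=4 → posterior Gamma(40, 34/3)
obs 10: x=4 → posterior Gamma(44, 37/3)
obs 11: x=0 → posterior Gamma(44, 40/3)
obs 12: x=6 → posterior Gamma(50, 43/3)
obs 13: x=3 → posterior Gamma(53, 46/3)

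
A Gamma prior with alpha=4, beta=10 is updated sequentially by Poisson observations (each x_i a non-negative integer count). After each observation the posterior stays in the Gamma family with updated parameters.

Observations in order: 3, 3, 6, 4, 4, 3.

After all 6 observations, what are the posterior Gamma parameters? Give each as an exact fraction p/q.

alpha=27, beta=16

obs 1: x=3 → posterior Gamma(7, 11)
obs 2: x=3 → posterior Gamma(10, 12)
obs 3: x=6 → posterior Gamma(16, 13)
obs 4: x=4 → posterior Gamma(20, 14)
obs 5: x=4 → posterior Gamma(24, 15)
obs 6: x=3 → posterior Gamma(27, 16)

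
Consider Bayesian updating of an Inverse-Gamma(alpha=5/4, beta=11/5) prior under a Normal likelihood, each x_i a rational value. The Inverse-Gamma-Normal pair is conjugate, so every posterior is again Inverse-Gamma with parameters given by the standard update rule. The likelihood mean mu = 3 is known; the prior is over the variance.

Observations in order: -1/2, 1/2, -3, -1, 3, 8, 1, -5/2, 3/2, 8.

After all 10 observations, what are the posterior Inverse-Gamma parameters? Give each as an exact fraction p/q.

obs 1: x=-1/2 → posterior Inverse-Gamma(7/4, 333/40)
obs 2: x=1/2 → posterior Inverse-Gamma(9/4, 229/20)
obs 3: x=-3 → posterior Inverse-Gamma(11/4, 589/20)
obs 4: x=-1 → posterior Inverse-Gamma(13/4, 749/20)
obs 5: x=3 → posterior Inverse-Gamma(15/4, 749/20)
obs 6: x=8 → posterior Inverse-Gamma(17/4, 999/20)
obs 7: x=1 → posterior Inverse-Gamma(19/4, 1039/20)
obs 8: x=-5/2 → posterior Inverse-Gamma(21/4, 2683/40)
obs 9: x=3/2 → posterior Inverse-Gamma(23/4, 341/5)
obs 10: x=8 → posterior Inverse-Gamma(25/4, 807/10)

alpha=25/4, beta=807/10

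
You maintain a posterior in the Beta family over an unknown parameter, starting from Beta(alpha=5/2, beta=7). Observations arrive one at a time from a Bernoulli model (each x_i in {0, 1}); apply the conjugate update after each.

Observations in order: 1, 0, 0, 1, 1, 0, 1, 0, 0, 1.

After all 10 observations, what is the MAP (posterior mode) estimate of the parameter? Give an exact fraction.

13/35

obs 1: x=1 → posterior Beta(7/2, 7)
obs 2: x=0 → posterior Beta(7/2, 8)
obs 3: x=0 → posterior Beta(7/2, 9)
obs 4: x=1 → posterior Beta(9/2, 9)
obs 5: x=1 → posterior Beta(11/2, 9)
obs 6: x=0 → posterior Beta(11/2, 10)
obs 7: x=1 → posterior Beta(13/2, 10)
obs 8: x=0 → posterior Beta(13/2, 11)
obs 9: x=0 → posterior Beta(13/2, 12)
obs 10: x=1 → posterior Beta(15/2, 12)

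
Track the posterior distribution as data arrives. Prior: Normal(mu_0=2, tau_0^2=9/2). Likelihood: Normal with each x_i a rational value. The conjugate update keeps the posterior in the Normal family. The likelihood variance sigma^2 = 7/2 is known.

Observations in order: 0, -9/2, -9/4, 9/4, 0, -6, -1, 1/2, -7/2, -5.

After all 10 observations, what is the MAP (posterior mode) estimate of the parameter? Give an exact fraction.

obs 1: x=0 → posterior Normal(7/8, 63/32)
obs 2: x=-9/2 → posterior Normal(-53/50, 63/50)
obs 3: x=-9/4 → posterior Normal(-11/8, 63/68)
obs 4: x=9/4 → posterior Normal(-53/86, 63/86)
obs 5: x=0 → posterior Normal(-53/104, 63/104)
obs 6: x=-6 → posterior Normal(-161/122, 63/122)
obs 7: x=-1 → posterior Normal(-179/140, 9/20)
obs 8: x=1/2 → posterior Normal(-85/79, 63/158)
obs 9: x=-7/2 → posterior Normal(-233/176, 63/176)
obs 10: x=-5 → posterior Normal(-323/194, 63/194)

-323/194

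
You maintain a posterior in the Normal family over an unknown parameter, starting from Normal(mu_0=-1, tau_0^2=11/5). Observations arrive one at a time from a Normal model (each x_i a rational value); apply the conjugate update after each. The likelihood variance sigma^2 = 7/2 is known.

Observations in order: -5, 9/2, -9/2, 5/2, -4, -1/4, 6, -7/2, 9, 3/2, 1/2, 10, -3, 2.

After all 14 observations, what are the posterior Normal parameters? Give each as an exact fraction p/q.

mu_0=89/98, tau_0^2=11/49

obs 1: x=-5 → posterior Normal(-145/57, 77/57)
obs 2: x=9/2 → posterior Normal(-46/79, 77/79)
obs 3: x=-9/2 → posterior Normal(-145/101, 77/101)
obs 4: x=5/2 → posterior Normal(-30/41, 77/123)
obs 5: x=-4 → posterior Normal(-178/145, 77/145)
obs 6: x=-1/4 → posterior Normal(-367/334, 77/167)
obs 7: x=6 → posterior Normal(-103/378, 11/27)
obs 8: x=-7/2 → posterior Normal(-257/422, 77/211)
obs 9: x=9 → posterior Normal(139/466, 77/233)
obs 10: x=3/2 → posterior Normal(41/102, 77/255)
obs 11: x=1/2 → posterior Normal(227/554, 77/277)
obs 12: x=10 → posterior Normal(29/26, 77/299)
obs 13: x=-3 → posterior Normal(5/6, 77/321)
obs 14: x=2 → posterior Normal(89/98, 11/49)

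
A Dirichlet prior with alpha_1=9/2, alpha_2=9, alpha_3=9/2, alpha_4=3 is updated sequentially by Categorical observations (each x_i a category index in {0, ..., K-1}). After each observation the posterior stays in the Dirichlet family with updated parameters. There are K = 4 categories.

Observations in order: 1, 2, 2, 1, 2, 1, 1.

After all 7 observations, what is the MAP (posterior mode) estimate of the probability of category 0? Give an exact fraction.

obs 1: x=1 → posterior Dirichlet(9/2, 10, 9/2, 3)
obs 2: x=2 → posterior Dirichlet(9/2, 10, 11/2, 3)
obs 3: x=2 → posterior Dirichlet(9/2, 10, 13/2, 3)
obs 4: x=1 → posterior Dirichlet(9/2, 11, 13/2, 3)
obs 5: x=2 → posterior Dirichlet(9/2, 11, 15/2, 3)
obs 6: x=1 → posterior Dirichlet(9/2, 12, 15/2, 3)
obs 7: x=1 → posterior Dirichlet(9/2, 13, 15/2, 3)

7/48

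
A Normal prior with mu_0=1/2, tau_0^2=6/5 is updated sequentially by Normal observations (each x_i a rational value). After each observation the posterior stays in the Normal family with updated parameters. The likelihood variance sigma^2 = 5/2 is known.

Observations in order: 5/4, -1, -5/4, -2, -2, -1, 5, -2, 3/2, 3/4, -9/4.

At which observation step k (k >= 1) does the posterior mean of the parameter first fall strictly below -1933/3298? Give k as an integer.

k = 6

obs 1: x=5/4 → posterior Normal(55/74, 30/37)
obs 2: x=-1 → posterior Normal(31/98, 30/49)
obs 3: x=-5/4 → posterior Normal(1/122, 30/61)
obs 4: x=-2 → posterior Normal(-47/146, 30/73)
obs 5: x=-2 → posterior Normal(-19/34, 6/17)
obs 6: x=-1 → posterior Normal(-119/194, 30/97)
obs 7: x=5 → posterior Normal(1/218, 30/109)
obs 8: x=-2 → posterior Normal(-47/242, 30/121)
obs 9: x=3/2 → posterior Normal(-11/266, 30/133)
obs 10: x=3/4 → posterior Normal(7/290, 6/29)
obs 11: x=-9/4 → posterior Normal(-47/314, 30/157)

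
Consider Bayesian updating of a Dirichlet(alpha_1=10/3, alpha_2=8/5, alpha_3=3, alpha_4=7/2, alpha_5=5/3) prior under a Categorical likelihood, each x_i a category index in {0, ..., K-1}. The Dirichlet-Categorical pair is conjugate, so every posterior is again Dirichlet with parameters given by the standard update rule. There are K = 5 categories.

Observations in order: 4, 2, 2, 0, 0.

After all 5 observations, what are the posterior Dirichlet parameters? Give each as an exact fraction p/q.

obs 1: x=4 → posterior Dirichlet(10/3, 8/5, 3, 7/2, 8/3)
obs 2: x=2 → posterior Dirichlet(10/3, 8/5, 4, 7/2, 8/3)
obs 3: x=2 → posterior Dirichlet(10/3, 8/5, 5, 7/2, 8/3)
obs 4: x=0 → posterior Dirichlet(13/3, 8/5, 5, 7/2, 8/3)
obs 5: x=0 → posterior Dirichlet(16/3, 8/5, 5, 7/2, 8/3)

alpha_1=16/3, alpha_2=8/5, alpha_3=5, alpha_4=7/2, alpha_5=8/3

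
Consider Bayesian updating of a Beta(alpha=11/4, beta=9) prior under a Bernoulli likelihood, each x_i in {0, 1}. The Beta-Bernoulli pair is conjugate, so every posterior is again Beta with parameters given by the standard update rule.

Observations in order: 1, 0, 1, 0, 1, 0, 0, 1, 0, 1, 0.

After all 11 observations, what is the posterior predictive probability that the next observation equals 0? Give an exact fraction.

obs 1: x=1 → posterior Beta(15/4, 9)
obs 2: x=0 → posterior Beta(15/4, 10)
obs 3: x=1 → posterior Beta(19/4, 10)
obs 4: x=0 → posterior Beta(19/4, 11)
obs 5: x=1 → posterior Beta(23/4, 11)
obs 6: x=0 → posterior Beta(23/4, 12)
obs 7: x=0 → posterior Beta(23/4, 13)
obs 8: x=1 → posterior Beta(27/4, 13)
obs 9: x=0 → posterior Beta(27/4, 14)
obs 10: x=1 → posterior Beta(31/4, 14)
obs 11: x=0 → posterior Beta(31/4, 15)

60/91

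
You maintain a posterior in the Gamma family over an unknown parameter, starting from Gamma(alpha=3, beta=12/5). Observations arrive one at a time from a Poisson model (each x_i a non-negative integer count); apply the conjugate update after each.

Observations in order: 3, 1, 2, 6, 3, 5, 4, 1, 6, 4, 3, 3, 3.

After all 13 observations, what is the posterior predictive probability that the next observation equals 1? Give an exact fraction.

obs 1: x=3 → posterior Gamma(6, 17/5)
obs 2: x=1 → posterior Gamma(7, 22/5)
obs 3: x=2 → posterior Gamma(9, 27/5)
obs 4: x=6 → posterior Gamma(15, 32/5)
obs 5: x=3 → posterior Gamma(18, 37/5)
obs 6: x=5 → posterior Gamma(23, 42/5)
obs 7: x=4 → posterior Gamma(27, 47/5)
obs 8: x=1 → posterior Gamma(28, 52/5)
obs 9: x=6 → posterior Gamma(34, 57/5)
obs 10: x=4 → posterior Gamma(38, 62/5)
obs 11: x=3 → posterior Gamma(41, 67/5)
obs 12: x=3 → posterior Gamma(44, 72/5)
obs 13: x=3 → posterior Gamma(47, 77/5)

10867557466648384840773101666699980719634720256140436781593493873780379964044903044866202455/72956655112677413373825072715813100116248999955252754314263300575525995101620567134726782976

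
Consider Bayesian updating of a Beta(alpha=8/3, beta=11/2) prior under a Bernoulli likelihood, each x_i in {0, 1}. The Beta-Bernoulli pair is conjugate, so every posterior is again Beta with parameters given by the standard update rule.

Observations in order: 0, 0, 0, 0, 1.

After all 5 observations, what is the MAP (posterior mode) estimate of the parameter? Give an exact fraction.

16/67

obs 1: x=0 → posterior Beta(8/3, 13/2)
obs 2: x=0 → posterior Beta(8/3, 15/2)
obs 3: x=0 → posterior Beta(8/3, 17/2)
obs 4: x=0 → posterior Beta(8/3, 19/2)
obs 5: x=1 → posterior Beta(11/3, 19/2)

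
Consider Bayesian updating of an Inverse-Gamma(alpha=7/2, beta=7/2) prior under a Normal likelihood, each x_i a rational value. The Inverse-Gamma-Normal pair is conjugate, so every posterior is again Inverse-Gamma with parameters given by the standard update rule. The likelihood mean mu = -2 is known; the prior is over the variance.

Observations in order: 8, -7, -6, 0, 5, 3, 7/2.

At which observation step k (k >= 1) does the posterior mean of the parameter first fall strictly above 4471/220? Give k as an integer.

k = 6

obs 1: x=8 → posterior Inverse-Gamma(4, 107/2)
obs 2: x=-7 → posterior Inverse-Gamma(9/2, 66)
obs 3: x=-6 → posterior Inverse-Gamma(5, 74)
obs 4: x=0 → posterior Inverse-Gamma(11/2, 76)
obs 5: x=5 → posterior Inverse-Gamma(6, 201/2)
obs 6: x=3 → posterior Inverse-Gamma(13/2, 113)
obs 7: x=7/2 → posterior Inverse-Gamma(7, 1025/8)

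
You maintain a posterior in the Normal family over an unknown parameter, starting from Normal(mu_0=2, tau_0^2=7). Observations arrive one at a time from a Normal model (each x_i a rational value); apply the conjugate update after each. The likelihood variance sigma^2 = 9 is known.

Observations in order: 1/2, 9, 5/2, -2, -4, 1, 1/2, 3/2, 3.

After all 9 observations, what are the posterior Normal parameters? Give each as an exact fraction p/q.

mu_0=17/12, tau_0^2=7/8

obs 1: x=1/2 → posterior Normal(43/32, 63/16)
obs 2: x=9 → posterior Normal(169/46, 63/23)
obs 3: x=5/2 → posterior Normal(17/5, 21/10)
obs 4: x=-2 → posterior Normal(88/37, 63/37)
obs 5: x=-4 → posterior Normal(15/11, 63/44)
obs 6: x=1 → posterior Normal(67/51, 21/17)
obs 7: x=1/2 → posterior Normal(141/116, 63/58)
obs 8: x=3/2 → posterior Normal(81/65, 63/65)
obs 9: x=3 → posterior Normal(17/12, 7/8)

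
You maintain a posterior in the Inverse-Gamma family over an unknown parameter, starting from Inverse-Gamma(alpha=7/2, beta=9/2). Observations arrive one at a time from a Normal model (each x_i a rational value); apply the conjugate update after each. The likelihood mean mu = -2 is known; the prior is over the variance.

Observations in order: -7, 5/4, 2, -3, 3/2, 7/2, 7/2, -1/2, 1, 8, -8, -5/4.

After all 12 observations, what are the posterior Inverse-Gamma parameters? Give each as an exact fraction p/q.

obs 1: x=-7 → posterior Inverse-Gamma(4, 17)
obs 2: x=5/4 → posterior Inverse-Gamma(9/2, 713/32)
obs 3: x=2 → posterior Inverse-Gamma(5, 969/32)
obs 4: x=-3 → posterior Inverse-Gamma(11/2, 985/32)
obs 5: x=3/2 → posterior Inverse-Gamma(6, 1181/32)
obs 6: x=7/2 → posterior Inverse-Gamma(13/2, 1665/32)
obs 7: x=7/2 → posterior Inverse-Gamma(7, 2149/32)
obs 8: x=-1/2 → posterior Inverse-Gamma(15/2, 2185/32)
obs 9: x=1 → posterior Inverse-Gamma(8, 2329/32)
obs 10: x=8 → posterior Inverse-Gamma(17/2, 3929/32)
obs 11: x=-8 → posterior Inverse-Gamma(9, 4505/32)
obs 12: x=-5/4 → posterior Inverse-Gamma(19/2, 2257/16)

alpha=19/2, beta=2257/16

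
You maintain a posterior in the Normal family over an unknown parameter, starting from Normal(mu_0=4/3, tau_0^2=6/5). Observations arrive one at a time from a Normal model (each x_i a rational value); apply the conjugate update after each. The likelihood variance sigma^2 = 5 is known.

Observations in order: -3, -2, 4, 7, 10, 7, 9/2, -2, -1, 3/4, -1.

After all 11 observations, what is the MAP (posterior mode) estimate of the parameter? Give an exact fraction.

obs 1: x=-3 → posterior Normal(46/93, 30/31)
obs 2: x=-2 → posterior Normal(10/111, 30/37)
obs 3: x=4 → posterior Normal(82/129, 30/43)
obs 4: x=7 → posterior Normal(208/147, 30/49)
obs 5: x=10 → posterior Normal(388/165, 6/11)
obs 6: x=7 → posterior Normal(514/183, 30/61)
obs 7: x=9/2 → posterior Normal(595/201, 30/67)
obs 8: x=-2 → posterior Normal(559/219, 30/73)
obs 9: x=-1 → posterior Normal(541/237, 30/79)
obs 10: x=3/4 → posterior Normal(1109/510, 6/17)
obs 11: x=-1 → posterior Normal(1073/546, 30/91)

1073/546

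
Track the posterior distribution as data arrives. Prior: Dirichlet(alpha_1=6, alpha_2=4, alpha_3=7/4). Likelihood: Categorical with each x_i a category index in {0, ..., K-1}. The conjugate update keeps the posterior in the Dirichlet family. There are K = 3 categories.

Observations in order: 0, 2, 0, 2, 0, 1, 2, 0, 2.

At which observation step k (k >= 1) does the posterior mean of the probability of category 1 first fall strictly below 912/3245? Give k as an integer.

k = 3

obs 1: x=0 → posterior Dirichlet(7, 4, 7/4)
obs 2: x=2 → posterior Dirichlet(7, 4, 11/4)
obs 3: x=0 → posterior Dirichlet(8, 4, 11/4)
obs 4: x=2 → posterior Dirichlet(8, 4, 15/4)
obs 5: x=0 → posterior Dirichlet(9, 4, 15/4)
obs 6: x=1 → posterior Dirichlet(9, 5, 15/4)
obs 7: x=2 → posterior Dirichlet(9, 5, 19/4)
obs 8: x=0 → posterior Dirichlet(10, 5, 19/4)
obs 9: x=2 → posterior Dirichlet(10, 5, 23/4)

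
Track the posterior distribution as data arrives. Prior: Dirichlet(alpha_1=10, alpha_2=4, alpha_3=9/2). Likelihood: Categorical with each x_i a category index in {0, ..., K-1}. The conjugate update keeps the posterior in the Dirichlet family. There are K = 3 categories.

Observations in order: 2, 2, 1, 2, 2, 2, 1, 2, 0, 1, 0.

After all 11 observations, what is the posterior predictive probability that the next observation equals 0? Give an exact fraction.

obs 1: x=2 → posterior Dirichlet(10, 4, 11/2)
obs 2: x=2 → posterior Dirichlet(10, 4, 13/2)
obs 3: x=1 → posterior Dirichlet(10, 5, 13/2)
obs 4: x=2 → posterior Dirichlet(10, 5, 15/2)
obs 5: x=2 → posterior Dirichlet(10, 5, 17/2)
obs 6: x=2 → posterior Dirichlet(10, 5, 19/2)
obs 7: x=1 → posterior Dirichlet(10, 6, 19/2)
obs 8: x=2 → posterior Dirichlet(10, 6, 21/2)
obs 9: x=0 → posterior Dirichlet(11, 6, 21/2)
obs 10: x=1 → posterior Dirichlet(11, 7, 21/2)
obs 11: x=0 → posterior Dirichlet(12, 7, 21/2)

24/59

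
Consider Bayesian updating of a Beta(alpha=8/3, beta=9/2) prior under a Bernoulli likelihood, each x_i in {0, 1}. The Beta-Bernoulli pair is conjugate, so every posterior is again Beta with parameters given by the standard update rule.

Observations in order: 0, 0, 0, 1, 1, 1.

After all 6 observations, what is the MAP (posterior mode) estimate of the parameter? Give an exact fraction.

obs 1: x=0 → posterior Beta(8/3, 11/2)
obs 2: x=0 → posterior Beta(8/3, 13/2)
obs 3: x=0 → posterior Beta(8/3, 15/2)
obs 4: x=1 → posterior Beta(11/3, 15/2)
obs 5: x=1 → posterior Beta(14/3, 15/2)
obs 6: x=1 → posterior Beta(17/3, 15/2)

28/67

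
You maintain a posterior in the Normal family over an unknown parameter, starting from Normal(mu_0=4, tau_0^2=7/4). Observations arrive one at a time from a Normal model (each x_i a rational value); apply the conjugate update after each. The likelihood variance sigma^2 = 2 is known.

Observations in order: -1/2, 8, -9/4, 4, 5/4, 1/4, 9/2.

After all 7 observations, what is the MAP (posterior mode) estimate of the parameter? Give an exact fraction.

obs 1: x=-1/2 → posterior Normal(19/10, 14/15)
obs 2: x=8 → posterior Normal(169/44, 7/11)
obs 3: x=-9/4 → posterior Normal(275/116, 14/29)
obs 4: x=4 → posterior Normal(43/16, 7/18)
obs 5: x=5/4 → posterior Normal(211/86, 14/43)
obs 6: x=1/4 → posterior Normal(429/200, 7/25)
obs 7: x=9/2 → posterior Normal(185/76, 14/57)

185/76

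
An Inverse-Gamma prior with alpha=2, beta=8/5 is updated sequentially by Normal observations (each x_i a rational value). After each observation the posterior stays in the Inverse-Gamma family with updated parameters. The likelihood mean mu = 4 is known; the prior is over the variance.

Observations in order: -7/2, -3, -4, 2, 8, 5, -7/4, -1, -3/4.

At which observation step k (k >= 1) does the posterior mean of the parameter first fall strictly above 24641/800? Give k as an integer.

obs 1: x=-7/2 → posterior Inverse-Gamma(5/2, 1189/40)
obs 2: x=-3 → posterior Inverse-Gamma(3, 2169/40)
obs 3: x=-4 → posterior Inverse-Gamma(7/2, 3449/40)
obs 4: x=2 → posterior Inverse-Gamma(4, 3529/40)
obs 5: x=8 → posterior Inverse-Gamma(9/2, 3849/40)
obs 6: x=5 → posterior Inverse-Gamma(5, 3869/40)
obs 7: x=-7/4 → posterior Inverse-Gamma(11/2, 18121/160)
obs 8: x=-1 → posterior Inverse-Gamma(6, 20121/160)
obs 9: x=-3/4 → posterior Inverse-Gamma(13/2, 10963/80)

k = 3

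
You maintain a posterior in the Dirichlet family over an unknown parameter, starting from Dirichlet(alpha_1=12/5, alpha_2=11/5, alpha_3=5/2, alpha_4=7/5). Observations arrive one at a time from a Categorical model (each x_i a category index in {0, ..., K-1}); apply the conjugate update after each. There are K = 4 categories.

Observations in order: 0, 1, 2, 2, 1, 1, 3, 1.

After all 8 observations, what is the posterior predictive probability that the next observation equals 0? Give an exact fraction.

34/165

obs 1: x=0 → posterior Dirichlet(17/5, 11/5, 5/2, 7/5)
obs 2: x=1 → posterior Dirichlet(17/5, 16/5, 5/2, 7/5)
obs 3: x=2 → posterior Dirichlet(17/5, 16/5, 7/2, 7/5)
obs 4: x=2 → posterior Dirichlet(17/5, 16/5, 9/2, 7/5)
obs 5: x=1 → posterior Dirichlet(17/5, 21/5, 9/2, 7/5)
obs 6: x=1 → posterior Dirichlet(17/5, 26/5, 9/2, 7/5)
obs 7: x=3 → posterior Dirichlet(17/5, 26/5, 9/2, 12/5)
obs 8: x=1 → posterior Dirichlet(17/5, 31/5, 9/2, 12/5)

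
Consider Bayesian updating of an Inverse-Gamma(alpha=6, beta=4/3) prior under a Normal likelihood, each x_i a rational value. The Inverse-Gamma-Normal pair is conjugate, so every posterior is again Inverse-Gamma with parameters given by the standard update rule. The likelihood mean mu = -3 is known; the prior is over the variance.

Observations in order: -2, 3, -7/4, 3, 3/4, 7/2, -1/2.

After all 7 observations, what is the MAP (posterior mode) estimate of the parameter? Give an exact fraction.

3355/504

obs 1: x=-2 → posterior Inverse-Gamma(13/2, 11/6)
obs 2: x=3 → posterior Inverse-Gamma(7, 119/6)
obs 3: x=-7/4 → posterior Inverse-Gamma(15/2, 1979/96)
obs 4: x=3 → posterior Inverse-Gamma(8, 3707/96)
obs 5: x=3/4 → posterior Inverse-Gamma(17/2, 2191/48)
obs 6: x=7/2 → posterior Inverse-Gamma(9, 3205/48)
obs 7: x=-1/2 → posterior Inverse-Gamma(19/2, 3355/48)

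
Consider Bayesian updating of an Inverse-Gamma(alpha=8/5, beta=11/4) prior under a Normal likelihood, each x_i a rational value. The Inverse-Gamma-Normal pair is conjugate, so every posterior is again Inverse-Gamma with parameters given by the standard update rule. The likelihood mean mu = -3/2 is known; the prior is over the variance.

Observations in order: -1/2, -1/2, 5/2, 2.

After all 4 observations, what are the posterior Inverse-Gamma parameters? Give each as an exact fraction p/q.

obs 1: x=-1/2 → posterior Inverse-Gamma(21/10, 13/4)
obs 2: x=-1/2 → posterior Inverse-Gamma(13/5, 15/4)
obs 3: x=5/2 → posterior Inverse-Gamma(31/10, 47/4)
obs 4: x=2 → posterior Inverse-Gamma(18/5, 143/8)

alpha=18/5, beta=143/8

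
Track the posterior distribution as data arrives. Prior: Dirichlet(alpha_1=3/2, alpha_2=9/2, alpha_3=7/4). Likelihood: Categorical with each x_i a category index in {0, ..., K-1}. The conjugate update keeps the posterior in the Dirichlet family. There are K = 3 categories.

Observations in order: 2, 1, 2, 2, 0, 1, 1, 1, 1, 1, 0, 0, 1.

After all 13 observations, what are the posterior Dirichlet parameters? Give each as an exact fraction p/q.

alpha_1=9/2, alpha_2=23/2, alpha_3=19/4

obs 1: x=2 → posterior Dirichlet(3/2, 9/2, 11/4)
obs 2: x=1 → posterior Dirichlet(3/2, 11/2, 11/4)
obs 3: x=2 → posterior Dirichlet(3/2, 11/2, 15/4)
obs 4: x=2 → posterior Dirichlet(3/2, 11/2, 19/4)
obs 5: x=0 → posterior Dirichlet(5/2, 11/2, 19/4)
obs 6: x=1 → posterior Dirichlet(5/2, 13/2, 19/4)
obs 7: x=1 → posterior Dirichlet(5/2, 15/2, 19/4)
obs 8: x=1 → posterior Dirichlet(5/2, 17/2, 19/4)
obs 9: x=1 → posterior Dirichlet(5/2, 19/2, 19/4)
obs 10: x=1 → posterior Dirichlet(5/2, 21/2, 19/4)
obs 11: x=0 → posterior Dirichlet(7/2, 21/2, 19/4)
obs 12: x=0 → posterior Dirichlet(9/2, 21/2, 19/4)
obs 13: x=1 → posterior Dirichlet(9/2, 23/2, 19/4)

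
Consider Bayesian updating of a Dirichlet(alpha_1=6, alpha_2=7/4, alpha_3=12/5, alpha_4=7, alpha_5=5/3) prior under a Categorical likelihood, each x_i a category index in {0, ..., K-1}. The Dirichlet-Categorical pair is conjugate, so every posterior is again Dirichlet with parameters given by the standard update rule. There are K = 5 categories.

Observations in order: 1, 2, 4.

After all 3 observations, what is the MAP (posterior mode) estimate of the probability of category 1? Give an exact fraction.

obs 1: x=1 → posterior Dirichlet(6, 11/4, 12/5, 7, 5/3)
obs 2: x=2 → posterior Dirichlet(6, 11/4, 17/5, 7, 5/3)
obs 3: x=4 → posterior Dirichlet(6, 11/4, 17/5, 7, 8/3)

105/1009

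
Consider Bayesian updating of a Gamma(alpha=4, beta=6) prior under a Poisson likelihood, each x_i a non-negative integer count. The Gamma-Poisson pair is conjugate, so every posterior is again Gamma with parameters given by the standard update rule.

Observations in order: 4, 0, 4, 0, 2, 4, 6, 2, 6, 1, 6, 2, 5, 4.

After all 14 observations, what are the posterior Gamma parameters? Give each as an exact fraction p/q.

obs 1: x=4 → posterior Gamma(8, 7)
obs 2: x=0 → posterior Gamma(8, 8)
obs 3: x=4 → posterior Gamma(12, 9)
obs 4: x=0 → posterior Gamma(12, 10)
obs 5: x=2 → posterior Gamma(14, 11)
obs 6: x=4 → posterior Gamma(18, 12)
obs 7: x=6 → posterior Gamma(24, 13)
obs 8: x=2 → posterior Gamma(26, 14)
obs 9: x=6 → posterior Gamma(32, 15)
obs 10: x=1 → posterior Gamma(33, 16)
obs 11: x=6 → posterior Gamma(39, 17)
obs 12: x=2 → posterior Gamma(41, 18)
obs 13: x=5 → posterior Gamma(46, 19)
obs 14: x=4 → posterior Gamma(50, 20)

alpha=50, beta=20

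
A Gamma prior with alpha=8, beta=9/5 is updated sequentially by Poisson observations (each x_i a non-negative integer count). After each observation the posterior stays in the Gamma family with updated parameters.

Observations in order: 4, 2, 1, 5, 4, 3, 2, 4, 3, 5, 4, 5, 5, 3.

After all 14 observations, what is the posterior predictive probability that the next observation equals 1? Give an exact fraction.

obs 1: x=4 → posterior Gamma(12, 14/5)
obs 2: x=2 → posterior Gamma(14, 19/5)
obs 3: x=1 → posterior Gamma(15, 24/5)
obs 4: x=5 → posterior Gamma(20, 29/5)
obs 5: x=4 → posterior Gamma(24, 34/5)
obs 6: x=3 → posterior Gamma(27, 39/5)
obs 7: x=2 → posterior Gamma(29, 44/5)
obs 8: x=4 → posterior Gamma(33, 49/5)
obs 9: x=3 → posterior Gamma(36, 54/5)
obs 10: x=5 → posterior Gamma(41, 59/5)
obs 11: x=4 → posterior Gamma(45, 64/5)
obs 12: x=5 → posterior Gamma(50, 69/5)
obs 13: x=5 → posterior Gamma(55, 74/5)
obs 14: x=3 → posterior Gamma(58, 79/5)

16739377251902001215045147543053525877241590002594912147388056747692699903889856583197687920950986310519231871345/170391482677073960698707125079837507035498931347970515442716932701681957382994898248680666786586499904086403448832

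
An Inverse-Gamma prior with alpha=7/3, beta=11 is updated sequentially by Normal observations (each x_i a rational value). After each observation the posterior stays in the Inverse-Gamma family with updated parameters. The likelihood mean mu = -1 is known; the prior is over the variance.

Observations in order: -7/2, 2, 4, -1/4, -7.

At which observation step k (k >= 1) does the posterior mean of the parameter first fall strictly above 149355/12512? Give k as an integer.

k = 5

obs 1: x=-7/2 → posterior Inverse-Gamma(17/6, 113/8)
obs 2: x=2 → posterior Inverse-Gamma(10/3, 149/8)
obs 3: x=4 → posterior Inverse-Gamma(23/6, 249/8)
obs 4: x=-1/4 → posterior Inverse-Gamma(13/3, 1005/32)
obs 5: x=-7 → posterior Inverse-Gamma(29/6, 1581/32)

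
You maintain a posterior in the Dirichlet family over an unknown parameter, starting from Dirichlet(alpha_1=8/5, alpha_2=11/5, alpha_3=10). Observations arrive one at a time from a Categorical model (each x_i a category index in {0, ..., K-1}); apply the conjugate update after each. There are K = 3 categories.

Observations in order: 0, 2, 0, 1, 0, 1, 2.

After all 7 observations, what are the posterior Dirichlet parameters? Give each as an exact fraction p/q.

alpha_1=23/5, alpha_2=21/5, alpha_3=12

obs 1: x=0 → posterior Dirichlet(13/5, 11/5, 10)
obs 2: x=2 → posterior Dirichlet(13/5, 11/5, 11)
obs 3: x=0 → posterior Dirichlet(18/5, 11/5, 11)
obs 4: x=1 → posterior Dirichlet(18/5, 16/5, 11)
obs 5: x=0 → posterior Dirichlet(23/5, 16/5, 11)
obs 6: x=1 → posterior Dirichlet(23/5, 21/5, 11)
obs 7: x=2 → posterior Dirichlet(23/5, 21/5, 12)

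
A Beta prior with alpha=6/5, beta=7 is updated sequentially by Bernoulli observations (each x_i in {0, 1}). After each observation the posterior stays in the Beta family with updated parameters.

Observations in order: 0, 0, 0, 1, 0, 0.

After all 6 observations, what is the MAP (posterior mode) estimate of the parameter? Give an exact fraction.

obs 1: x=0 → posterior Beta(6/5, 8)
obs 2: x=0 → posterior Beta(6/5, 9)
obs 3: x=0 → posterior Beta(6/5, 10)
obs 4: x=1 → posterior Beta(11/5, 10)
obs 5: x=0 → posterior Beta(11/5, 11)
obs 6: x=0 → posterior Beta(11/5, 12)

6/61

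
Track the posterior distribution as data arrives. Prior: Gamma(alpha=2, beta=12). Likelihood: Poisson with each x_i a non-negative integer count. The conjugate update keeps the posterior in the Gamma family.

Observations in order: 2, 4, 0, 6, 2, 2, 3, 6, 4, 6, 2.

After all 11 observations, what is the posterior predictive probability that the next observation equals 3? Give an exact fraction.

obs 1: x=2 → posterior Gamma(4, 13)
obs 2: x=4 → posterior Gamma(8, 14)
obs 3: x=0 → posterior Gamma(8, 15)
obs 4: x=6 → posterior Gamma(14, 16)
obs 5: x=2 → posterior Gamma(16, 17)
obs 6: x=2 → posterior Gamma(18, 18)
obs 7: x=3 → posterior Gamma(21, 19)
obs 8: x=6 → posterior Gamma(27, 20)
obs 9: x=4 → posterior Gamma(31, 21)
obs 10: x=6 → posterior Gamma(37, 22)
obs 11: x=2 → posterior Gamma(39, 23)

341257981814529316190799126932549522661457496410354913855/2327084537985466654648192911489737985484362497939308806144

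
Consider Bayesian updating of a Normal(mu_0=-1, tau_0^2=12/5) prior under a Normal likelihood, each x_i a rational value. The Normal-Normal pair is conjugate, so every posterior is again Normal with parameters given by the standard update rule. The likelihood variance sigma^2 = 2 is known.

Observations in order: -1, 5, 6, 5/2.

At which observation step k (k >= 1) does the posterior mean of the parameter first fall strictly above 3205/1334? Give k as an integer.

k = 4

obs 1: x=-1 → posterior Normal(-1, 12/11)
obs 2: x=5 → posterior Normal(19/17, 12/17)
obs 3: x=6 → posterior Normal(55/23, 12/23)
obs 4: x=5/2 → posterior Normal(70/29, 12/29)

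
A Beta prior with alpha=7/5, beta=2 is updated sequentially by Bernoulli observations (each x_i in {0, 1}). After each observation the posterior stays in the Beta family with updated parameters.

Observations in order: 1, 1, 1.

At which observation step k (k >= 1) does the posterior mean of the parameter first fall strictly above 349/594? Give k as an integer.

k = 2

obs 1: x=1 → posterior Beta(12/5, 2)
obs 2: x=1 → posterior Beta(17/5, 2)
obs 3: x=1 → posterior Beta(22/5, 2)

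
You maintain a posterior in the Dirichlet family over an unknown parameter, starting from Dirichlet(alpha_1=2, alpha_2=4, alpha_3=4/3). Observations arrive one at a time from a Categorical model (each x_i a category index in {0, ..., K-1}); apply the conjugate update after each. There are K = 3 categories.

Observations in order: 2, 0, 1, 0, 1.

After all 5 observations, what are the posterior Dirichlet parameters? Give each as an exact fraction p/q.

alpha_1=4, alpha_2=6, alpha_3=7/3

obs 1: x=2 → posterior Dirichlet(2, 4, 7/3)
obs 2: x=0 → posterior Dirichlet(3, 4, 7/3)
obs 3: x=1 → posterior Dirichlet(3, 5, 7/3)
obs 4: x=0 → posterior Dirichlet(4, 5, 7/3)
obs 5: x=1 → posterior Dirichlet(4, 6, 7/3)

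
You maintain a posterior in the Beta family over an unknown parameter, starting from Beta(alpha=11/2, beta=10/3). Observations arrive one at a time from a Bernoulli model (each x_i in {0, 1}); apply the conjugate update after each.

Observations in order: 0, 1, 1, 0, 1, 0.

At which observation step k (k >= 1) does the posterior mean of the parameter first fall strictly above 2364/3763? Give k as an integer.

k = 3

obs 1: x=0 → posterior Beta(11/2, 13/3)
obs 2: x=1 → posterior Beta(13/2, 13/3)
obs 3: x=1 → posterior Beta(15/2, 13/3)
obs 4: x=0 → posterior Beta(15/2, 16/3)
obs 5: x=1 → posterior Beta(17/2, 16/3)
obs 6: x=0 → posterior Beta(17/2, 19/3)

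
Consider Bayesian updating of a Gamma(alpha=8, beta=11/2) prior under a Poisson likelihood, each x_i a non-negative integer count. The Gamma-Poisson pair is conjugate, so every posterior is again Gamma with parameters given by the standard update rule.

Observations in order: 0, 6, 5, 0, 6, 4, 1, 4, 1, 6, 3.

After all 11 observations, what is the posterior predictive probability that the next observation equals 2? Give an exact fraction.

5168190771300868430143224715377443531424046502872585543449840707159832/21289234012021615668984796420049988616057135004666633903980255126953125

obs 1: x=0 → posterior Gamma(8, 13/2)
obs 2: x=6 → posterior Gamma(14, 15/2)
obs 3: x=5 → posterior Gamma(19, 17/2)
obs 4: x=0 → posterior Gamma(19, 19/2)
obs 5: x=6 → posterior Gamma(25, 21/2)
obs 6: x=4 → posterior Gamma(29, 23/2)
obs 7: x=1 → posterior Gamma(30, 25/2)
obs 8: x=4 → posterior Gamma(34, 27/2)
obs 9: x=1 → posterior Gamma(35, 29/2)
obs 10: x=6 → posterior Gamma(41, 31/2)
obs 11: x=3 → posterior Gamma(44, 33/2)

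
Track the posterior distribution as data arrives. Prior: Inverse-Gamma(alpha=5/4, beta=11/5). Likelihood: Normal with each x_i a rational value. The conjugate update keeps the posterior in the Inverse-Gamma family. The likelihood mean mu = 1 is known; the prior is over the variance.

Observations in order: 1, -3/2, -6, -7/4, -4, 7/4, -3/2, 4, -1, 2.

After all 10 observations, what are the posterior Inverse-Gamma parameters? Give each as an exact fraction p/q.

obs 1: x=1 → posterior Inverse-Gamma(7/4, 11/5)
obs 2: x=-3/2 → posterior Inverse-Gamma(9/4, 213/40)
obs 3: x=-6 → posterior Inverse-Gamma(11/4, 1193/40)
obs 4: x=-7/4 → posterior Inverse-Gamma(13/4, 5377/160)
obs 5: x=-4 → posterior Inverse-Gamma(15/4, 7377/160)
obs 6: x=7/4 → posterior Inverse-Gamma(17/4, 3711/80)
obs 7: x=-3/2 → posterior Inverse-Gamma(19/4, 3961/80)
obs 8: x=4 → posterior Inverse-Gamma(21/4, 4321/80)
obs 9: x=-1 → posterior Inverse-Gamma(23/4, 4481/80)
obs 10: x=2 → posterior Inverse-Gamma(25/4, 4521/80)

alpha=25/4, beta=4521/80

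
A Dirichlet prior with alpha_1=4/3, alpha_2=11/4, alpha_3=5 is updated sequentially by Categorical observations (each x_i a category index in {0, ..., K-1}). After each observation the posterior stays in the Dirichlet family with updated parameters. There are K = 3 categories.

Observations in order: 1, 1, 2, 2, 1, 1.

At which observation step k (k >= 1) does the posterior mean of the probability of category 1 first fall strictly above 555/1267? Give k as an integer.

obs 1: x=1 → posterior Dirichlet(4/3, 15/4, 5)
obs 2: x=1 → posterior Dirichlet(4/3, 19/4, 5)
obs 3: x=2 → posterior Dirichlet(4/3, 19/4, 6)
obs 4: x=2 → posterior Dirichlet(4/3, 19/4, 7)
obs 5: x=1 → posterior Dirichlet(4/3, 23/4, 7)
obs 6: x=1 → posterior Dirichlet(4/3, 27/4, 7)

k = 6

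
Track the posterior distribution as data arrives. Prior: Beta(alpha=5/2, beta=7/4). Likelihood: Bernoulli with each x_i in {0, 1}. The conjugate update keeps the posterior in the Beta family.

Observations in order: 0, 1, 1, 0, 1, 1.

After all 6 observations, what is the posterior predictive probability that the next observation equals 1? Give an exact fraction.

obs 1: x=0 → posterior Beta(5/2, 11/4)
obs 2: x=1 → posterior Beta(7/2, 11/4)
obs 3: x=1 → posterior Beta(9/2, 11/4)
obs 4: x=0 → posterior Beta(9/2, 15/4)
obs 5: x=1 → posterior Beta(11/2, 15/4)
obs 6: x=1 → posterior Beta(13/2, 15/4)

26/41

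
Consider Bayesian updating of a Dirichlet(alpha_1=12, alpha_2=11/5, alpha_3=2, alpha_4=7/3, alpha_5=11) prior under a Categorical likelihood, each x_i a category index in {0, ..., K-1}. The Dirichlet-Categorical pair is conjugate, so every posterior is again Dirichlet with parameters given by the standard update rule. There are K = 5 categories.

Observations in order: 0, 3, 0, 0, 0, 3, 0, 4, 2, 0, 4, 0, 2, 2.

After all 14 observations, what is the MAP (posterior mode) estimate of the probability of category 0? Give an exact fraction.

135/289

obs 1: x=0 → posterior Dirichlet(13, 11/5, 2, 7/3, 11)
obs 2: x=3 → posterior Dirichlet(13, 11/5, 2, 10/3, 11)
obs 3: x=0 → posterior Dirichlet(14, 11/5, 2, 10/3, 11)
obs 4: x=0 → posterior Dirichlet(15, 11/5, 2, 10/3, 11)
obs 5: x=0 → posterior Dirichlet(16, 11/5, 2, 10/3, 11)
obs 6: x=3 → posterior Dirichlet(16, 11/5, 2, 13/3, 11)
obs 7: x=0 → posterior Dirichlet(17, 11/5, 2, 13/3, 11)
obs 8: x=4 → posterior Dirichlet(17, 11/5, 2, 13/3, 12)
obs 9: x=2 → posterior Dirichlet(17, 11/5, 3, 13/3, 12)
obs 10: x=0 → posterior Dirichlet(18, 11/5, 3, 13/3, 12)
obs 11: x=4 → posterior Dirichlet(18, 11/5, 3, 13/3, 13)
obs 12: x=0 → posterior Dirichlet(19, 11/5, 3, 13/3, 13)
obs 13: x=2 → posterior Dirichlet(19, 11/5, 4, 13/3, 13)
obs 14: x=2 → posterior Dirichlet(19, 11/5, 5, 13/3, 13)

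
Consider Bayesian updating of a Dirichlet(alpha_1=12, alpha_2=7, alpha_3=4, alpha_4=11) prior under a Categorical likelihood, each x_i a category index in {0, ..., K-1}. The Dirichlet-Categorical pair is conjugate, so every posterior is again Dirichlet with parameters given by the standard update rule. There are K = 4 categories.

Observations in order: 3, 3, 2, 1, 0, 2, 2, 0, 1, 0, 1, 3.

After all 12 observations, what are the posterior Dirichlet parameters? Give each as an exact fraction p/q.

alpha_1=15, alpha_2=10, alpha_3=7, alpha_4=14

obs 1: x=3 → posterior Dirichlet(12, 7, 4, 12)
obs 2: x=3 → posterior Dirichlet(12, 7, 4, 13)
obs 3: x=2 → posterior Dirichlet(12, 7, 5, 13)
obs 4: x=1 → posterior Dirichlet(12, 8, 5, 13)
obs 5: x=0 → posterior Dirichlet(13, 8, 5, 13)
obs 6: x=2 → posterior Dirichlet(13, 8, 6, 13)
obs 7: x=2 → posterior Dirichlet(13, 8, 7, 13)
obs 8: x=0 → posterior Dirichlet(14, 8, 7, 13)
obs 9: x=1 → posterior Dirichlet(14, 9, 7, 13)
obs 10: x=0 → posterior Dirichlet(15, 9, 7, 13)
obs 11: x=1 → posterior Dirichlet(15, 10, 7, 13)
obs 12: x=3 → posterior Dirichlet(15, 10, 7, 14)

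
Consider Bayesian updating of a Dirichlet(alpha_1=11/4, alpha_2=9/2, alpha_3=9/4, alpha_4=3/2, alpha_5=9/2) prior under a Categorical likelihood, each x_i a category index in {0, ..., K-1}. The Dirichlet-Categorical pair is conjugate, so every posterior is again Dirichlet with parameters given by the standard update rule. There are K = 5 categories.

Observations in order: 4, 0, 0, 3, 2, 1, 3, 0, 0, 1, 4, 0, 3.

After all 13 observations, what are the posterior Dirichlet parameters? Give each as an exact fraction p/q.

obs 1: x=4 → posterior Dirichlet(11/4, 9/2, 9/4, 3/2, 11/2)
obs 2: x=0 → posterior Dirichlet(15/4, 9/2, 9/4, 3/2, 11/2)
obs 3: x=0 → posterior Dirichlet(19/4, 9/2, 9/4, 3/2, 11/2)
obs 4: x=3 → posterior Dirichlet(19/4, 9/2, 9/4, 5/2, 11/2)
obs 5: x=2 → posterior Dirichlet(19/4, 9/2, 13/4, 5/2, 11/2)
obs 6: x=1 → posterior Dirichlet(19/4, 11/2, 13/4, 5/2, 11/2)
obs 7: x=3 → posterior Dirichlet(19/4, 11/2, 13/4, 7/2, 11/2)
obs 8: x=0 → posterior Dirichlet(23/4, 11/2, 13/4, 7/2, 11/2)
obs 9: x=0 → posterior Dirichlet(27/4, 11/2, 13/4, 7/2, 11/2)
obs 10: x=1 → posterior Dirichlet(27/4, 13/2, 13/4, 7/2, 11/2)
obs 11: x=4 → posterior Dirichlet(27/4, 13/2, 13/4, 7/2, 13/2)
obs 12: x=0 → posterior Dirichlet(31/4, 13/2, 13/4, 7/2, 13/2)
obs 13: x=3 → posterior Dirichlet(31/4, 13/2, 13/4, 9/2, 13/2)

alpha_1=31/4, alpha_2=13/2, alpha_3=13/4, alpha_4=9/2, alpha_5=13/2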